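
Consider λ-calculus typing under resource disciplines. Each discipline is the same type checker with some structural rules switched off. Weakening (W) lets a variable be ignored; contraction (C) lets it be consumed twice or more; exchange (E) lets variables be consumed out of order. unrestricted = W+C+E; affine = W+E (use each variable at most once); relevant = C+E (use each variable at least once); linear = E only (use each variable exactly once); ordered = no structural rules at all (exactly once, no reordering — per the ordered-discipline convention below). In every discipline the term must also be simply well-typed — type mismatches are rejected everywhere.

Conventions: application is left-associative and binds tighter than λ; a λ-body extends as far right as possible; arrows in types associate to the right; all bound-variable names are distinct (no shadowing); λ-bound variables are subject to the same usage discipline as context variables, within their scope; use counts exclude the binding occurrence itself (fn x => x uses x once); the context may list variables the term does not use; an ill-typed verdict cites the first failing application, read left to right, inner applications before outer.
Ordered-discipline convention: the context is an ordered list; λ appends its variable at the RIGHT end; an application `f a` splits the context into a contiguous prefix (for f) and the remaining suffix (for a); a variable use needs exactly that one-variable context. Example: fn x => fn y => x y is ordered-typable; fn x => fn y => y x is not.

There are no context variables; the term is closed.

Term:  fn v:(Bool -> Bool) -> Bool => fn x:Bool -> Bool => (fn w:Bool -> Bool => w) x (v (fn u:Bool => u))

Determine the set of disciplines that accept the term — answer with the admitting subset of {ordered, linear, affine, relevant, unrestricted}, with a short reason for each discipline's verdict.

admitted by: linear, affine, relevant, unrestricted
usage: v (λ-bound) ×1; x (λ-bound) ×1; w (λ-bound) ×1; u (λ-bound) ×1
use order (left to right): w, x, v, u
typing: well-typed at ((Bool -> Bool) -> Bool) -> (Bool -> Bool) -> Bool
ordered ✗ (needs exchange: uses follow w, x, v, u)
linear ✓ (each of v, x, w, u used exactly once)
affine ✓ (none of v, x, w, u used more than once)
relevant ✓ (none of v, x, w, u goes unused)
unrestricted ✓ (simply typable at ((Bool -> Bool) -> Bool) -> (Bool -> Bool) -> Bool; W, C, E all held)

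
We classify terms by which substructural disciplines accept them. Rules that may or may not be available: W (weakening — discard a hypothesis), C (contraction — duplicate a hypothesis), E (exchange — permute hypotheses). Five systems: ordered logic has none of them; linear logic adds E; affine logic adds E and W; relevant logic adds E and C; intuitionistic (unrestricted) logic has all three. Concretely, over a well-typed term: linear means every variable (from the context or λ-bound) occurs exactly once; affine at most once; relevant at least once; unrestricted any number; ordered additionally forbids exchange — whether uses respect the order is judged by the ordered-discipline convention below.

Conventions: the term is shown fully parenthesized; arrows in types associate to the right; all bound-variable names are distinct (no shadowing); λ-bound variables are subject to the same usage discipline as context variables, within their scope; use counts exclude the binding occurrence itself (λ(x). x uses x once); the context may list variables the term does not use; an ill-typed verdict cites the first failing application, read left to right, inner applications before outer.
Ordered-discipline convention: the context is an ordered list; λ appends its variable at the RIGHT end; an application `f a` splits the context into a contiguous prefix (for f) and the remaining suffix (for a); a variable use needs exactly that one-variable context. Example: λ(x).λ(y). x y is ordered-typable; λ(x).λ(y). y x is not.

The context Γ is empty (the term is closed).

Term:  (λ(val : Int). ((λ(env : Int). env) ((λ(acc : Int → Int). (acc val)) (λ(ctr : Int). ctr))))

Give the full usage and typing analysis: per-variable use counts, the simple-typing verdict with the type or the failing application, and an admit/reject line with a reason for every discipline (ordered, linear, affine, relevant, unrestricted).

use counts: val (bound)=1; env (bound)=1; acc (bound)=1; ctr (bound)=1
uses in reading order: env, acc, val, ctr
typing: well-typed at Int → Int
ordered: ✗ — needs exchange: uses follow env, acc, val, ctr
linear: ✓ — val, env, acc, ctr: one use apiece
affine: ✓ — val, env, acc, ctr: no repeats, contraction unneeded
relevant: ✓ — every one of val, env, acc, ctr appears
unrestricted: ✓ — simply typable at Int → Int; W, C, E all held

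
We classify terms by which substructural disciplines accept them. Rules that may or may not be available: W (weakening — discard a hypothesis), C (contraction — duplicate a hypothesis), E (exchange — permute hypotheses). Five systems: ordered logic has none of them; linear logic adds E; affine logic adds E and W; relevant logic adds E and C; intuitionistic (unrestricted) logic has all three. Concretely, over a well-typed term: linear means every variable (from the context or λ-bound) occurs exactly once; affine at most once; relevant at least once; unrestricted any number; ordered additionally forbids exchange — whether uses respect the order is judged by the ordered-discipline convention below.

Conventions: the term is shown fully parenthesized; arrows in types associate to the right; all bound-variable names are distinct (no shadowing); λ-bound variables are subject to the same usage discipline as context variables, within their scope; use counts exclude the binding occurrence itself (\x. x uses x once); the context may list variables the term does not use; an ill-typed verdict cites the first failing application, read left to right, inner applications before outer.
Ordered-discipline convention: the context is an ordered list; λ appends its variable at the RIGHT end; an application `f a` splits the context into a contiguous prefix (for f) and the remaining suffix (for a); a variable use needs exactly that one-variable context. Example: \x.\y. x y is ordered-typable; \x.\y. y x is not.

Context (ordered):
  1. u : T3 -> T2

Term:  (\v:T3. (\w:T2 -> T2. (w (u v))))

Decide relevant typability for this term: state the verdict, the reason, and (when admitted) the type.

yes — every one of u, v, w appears; term : T3 -> (T2 -> T2) -> T2
use counts: u: 1×; v (bound): 1×; w (bound): 1×
use order (left to right): w, u, v
typing: the term checks, with type T3 -> (T2 -> T2) -> T2
per-discipline verdicts: ordered ✗; linear ✓; affine ✓; relevant ✓; unrestricted ✓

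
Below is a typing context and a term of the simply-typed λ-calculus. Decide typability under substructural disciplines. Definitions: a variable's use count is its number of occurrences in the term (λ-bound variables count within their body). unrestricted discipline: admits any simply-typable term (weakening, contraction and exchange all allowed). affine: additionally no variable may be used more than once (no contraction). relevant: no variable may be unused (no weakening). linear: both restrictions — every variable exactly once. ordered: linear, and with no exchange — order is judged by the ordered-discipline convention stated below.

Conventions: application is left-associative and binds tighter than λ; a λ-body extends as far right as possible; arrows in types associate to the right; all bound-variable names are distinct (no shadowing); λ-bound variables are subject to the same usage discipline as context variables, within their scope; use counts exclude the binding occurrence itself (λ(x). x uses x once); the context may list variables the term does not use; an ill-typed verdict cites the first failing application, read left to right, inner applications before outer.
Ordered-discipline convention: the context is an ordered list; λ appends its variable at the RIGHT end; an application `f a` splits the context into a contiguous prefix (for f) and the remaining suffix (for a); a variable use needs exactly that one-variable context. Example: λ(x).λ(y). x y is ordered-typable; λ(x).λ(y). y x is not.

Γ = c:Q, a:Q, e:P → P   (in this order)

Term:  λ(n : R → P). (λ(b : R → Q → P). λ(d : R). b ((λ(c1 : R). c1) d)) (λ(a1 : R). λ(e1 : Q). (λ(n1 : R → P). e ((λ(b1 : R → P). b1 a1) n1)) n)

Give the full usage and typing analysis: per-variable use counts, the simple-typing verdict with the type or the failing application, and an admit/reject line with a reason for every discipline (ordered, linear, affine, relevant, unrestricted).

use counts: c: 0, a: 0, e: 1, n [bound]: 1, b [bound]: 1, d [bound]: 1, c1 [bound]: 1, a1 [bound]: 1, e1 [bound]: 0, n1 [bound]: 1, b1 [bound]: 1
use order (left to right): b, c1, d, e, b1, a1, n1, n
typing: the term checks, with type (R → P) → R → Q → P
ordered: ✗, c, a, e1 left unused
linear: ✗, c, a, e1 left unused
affine: ✓, no duplicate uses among c, a, e, n, b, d, c1, a1, e1, n1, b1
relevant: ✗, c, a, e1 left unused
unrestricted: ✓, simply typable at (R → P) → R → Q → P; W, C, E all held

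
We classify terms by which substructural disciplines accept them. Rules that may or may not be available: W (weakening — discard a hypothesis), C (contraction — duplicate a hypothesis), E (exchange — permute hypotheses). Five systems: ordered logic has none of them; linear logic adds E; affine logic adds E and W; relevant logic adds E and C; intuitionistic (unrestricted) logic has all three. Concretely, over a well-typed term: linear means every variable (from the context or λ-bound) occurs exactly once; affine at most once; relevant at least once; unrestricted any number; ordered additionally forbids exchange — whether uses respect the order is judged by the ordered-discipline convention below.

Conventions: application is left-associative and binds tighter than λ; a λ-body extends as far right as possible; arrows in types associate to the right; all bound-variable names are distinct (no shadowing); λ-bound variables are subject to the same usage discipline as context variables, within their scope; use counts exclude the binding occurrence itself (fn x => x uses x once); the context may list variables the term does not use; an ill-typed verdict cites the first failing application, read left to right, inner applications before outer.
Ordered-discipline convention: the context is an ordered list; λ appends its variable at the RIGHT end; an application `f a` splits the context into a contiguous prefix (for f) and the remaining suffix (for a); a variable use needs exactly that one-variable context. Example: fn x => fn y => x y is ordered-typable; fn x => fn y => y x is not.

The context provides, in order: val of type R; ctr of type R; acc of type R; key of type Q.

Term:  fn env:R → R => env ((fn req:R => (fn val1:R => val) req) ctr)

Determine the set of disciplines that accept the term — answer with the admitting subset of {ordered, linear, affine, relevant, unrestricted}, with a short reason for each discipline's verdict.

admitted by: affine, unrestricted
variable uses: val=1, ctr=1, acc=0, key=0, env (λ-bound)=1, req (λ-bound)=1, val1 (λ-bound)=0
uses in reading order: env, val, req, ctr
typing: the term checks, with type (R → R) → R
ordered: ✗, acc, key, val1 left unused
linear: ✗, acc, key, val1 left unused
affine: ✓, none of val, ctr, acc, key, env, req, val1 used more than once
relevant: ✗, acc, key, val1 left unused
unrestricted: ✓, simply typable at (R → R) → R; W, C, E all held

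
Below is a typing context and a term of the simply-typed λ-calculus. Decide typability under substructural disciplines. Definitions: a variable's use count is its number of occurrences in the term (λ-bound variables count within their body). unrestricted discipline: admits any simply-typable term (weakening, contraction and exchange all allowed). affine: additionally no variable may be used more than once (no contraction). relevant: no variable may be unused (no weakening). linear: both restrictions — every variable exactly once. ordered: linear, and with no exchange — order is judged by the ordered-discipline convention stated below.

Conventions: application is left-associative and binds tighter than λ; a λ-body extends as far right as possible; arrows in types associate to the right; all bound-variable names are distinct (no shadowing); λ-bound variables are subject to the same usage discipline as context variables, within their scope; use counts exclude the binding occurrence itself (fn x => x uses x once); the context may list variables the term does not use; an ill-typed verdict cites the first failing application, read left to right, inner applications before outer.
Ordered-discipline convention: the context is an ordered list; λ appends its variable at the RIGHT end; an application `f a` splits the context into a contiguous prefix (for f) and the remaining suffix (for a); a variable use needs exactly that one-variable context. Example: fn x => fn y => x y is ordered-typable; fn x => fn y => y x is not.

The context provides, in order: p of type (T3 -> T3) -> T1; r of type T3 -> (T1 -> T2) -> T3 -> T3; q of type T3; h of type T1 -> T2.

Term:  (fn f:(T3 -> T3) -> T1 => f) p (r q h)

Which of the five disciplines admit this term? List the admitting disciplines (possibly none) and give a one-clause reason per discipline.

admitted in: ordered, linear, affine, relevant, unrestricted
counts: p: 1, r: 1, q: 1, h: 1, f [bound]: 1
order of uses: f, p, r, q, h
typing: well-typed — term : T1
ordered ✓ (single-use (p, r, q, h, f), ordered derivation ok)
linear ✓ (p, r, q, h, f: one use apiece)
affine ✓ (at most one use each (p, r, q, h, f))
relevant ✓ (every one of p, r, q, h, f appears)
unrestricted ✓ (simply typable at T1; W, C, E all held)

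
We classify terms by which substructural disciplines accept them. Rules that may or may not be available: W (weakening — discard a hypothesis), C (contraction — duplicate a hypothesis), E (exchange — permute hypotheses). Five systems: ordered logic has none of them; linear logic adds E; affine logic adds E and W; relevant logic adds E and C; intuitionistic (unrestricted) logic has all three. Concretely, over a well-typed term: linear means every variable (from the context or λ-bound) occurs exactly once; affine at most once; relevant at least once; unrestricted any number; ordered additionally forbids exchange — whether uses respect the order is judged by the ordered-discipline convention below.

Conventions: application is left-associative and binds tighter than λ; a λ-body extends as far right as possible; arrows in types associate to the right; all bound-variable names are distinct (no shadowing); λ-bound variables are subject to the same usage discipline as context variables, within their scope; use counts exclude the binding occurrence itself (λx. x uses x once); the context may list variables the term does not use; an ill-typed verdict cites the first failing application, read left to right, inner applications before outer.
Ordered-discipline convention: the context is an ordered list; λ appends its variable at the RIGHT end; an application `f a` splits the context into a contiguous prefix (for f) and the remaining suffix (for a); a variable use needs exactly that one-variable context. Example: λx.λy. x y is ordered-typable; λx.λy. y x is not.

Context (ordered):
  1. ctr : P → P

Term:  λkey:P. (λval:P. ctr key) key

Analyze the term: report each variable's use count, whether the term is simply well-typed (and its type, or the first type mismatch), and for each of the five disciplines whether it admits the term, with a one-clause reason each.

counts: ctr=1; key [bound]=2; val [bound]=0
left-to-right use order: ctr, key, key
typing: well-typed — term : P → P
ordered: ✗, repeated use of key ×2; needs weakening: val unused
linear: ✗, repeated use of key ×2; needs weakening: val unused
affine: ✗, repeated use of key ×2
relevant: ✗, needs weakening: val unused
unrestricted: ✓, type-checks (P → P) and nothing is barred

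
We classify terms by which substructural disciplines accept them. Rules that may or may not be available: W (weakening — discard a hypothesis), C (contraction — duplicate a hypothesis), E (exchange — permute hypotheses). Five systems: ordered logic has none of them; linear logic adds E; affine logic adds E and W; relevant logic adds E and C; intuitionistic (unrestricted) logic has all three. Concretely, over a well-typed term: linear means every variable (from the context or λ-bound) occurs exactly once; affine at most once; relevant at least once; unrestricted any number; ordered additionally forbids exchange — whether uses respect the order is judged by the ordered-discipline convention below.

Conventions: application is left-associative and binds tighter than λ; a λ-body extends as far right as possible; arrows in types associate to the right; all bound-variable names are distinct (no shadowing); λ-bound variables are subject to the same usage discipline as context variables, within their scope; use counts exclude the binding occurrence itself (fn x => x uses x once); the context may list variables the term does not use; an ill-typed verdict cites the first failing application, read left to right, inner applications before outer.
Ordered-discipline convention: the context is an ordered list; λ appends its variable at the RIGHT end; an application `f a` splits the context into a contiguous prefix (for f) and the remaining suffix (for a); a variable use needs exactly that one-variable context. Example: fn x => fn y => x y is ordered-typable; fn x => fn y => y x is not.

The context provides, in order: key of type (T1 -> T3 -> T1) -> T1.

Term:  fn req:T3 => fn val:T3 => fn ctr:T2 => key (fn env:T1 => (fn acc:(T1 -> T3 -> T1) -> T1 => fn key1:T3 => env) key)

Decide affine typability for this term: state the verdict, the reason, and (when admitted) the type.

no — repeated use of key ×2
usage: key=2; req (bound)=0; val (bound)=0; ctr (bound)=0; env (bound)=1; acc (bound)=0; key1 (bound)=0
left-to-right use order: key, env, key
typing: the term checks, with type T3 -> T3 -> T2 -> T1
summary: ordered ✗ · linear ✗ · affine ✗ · relevant ✗ · unrestricted ✓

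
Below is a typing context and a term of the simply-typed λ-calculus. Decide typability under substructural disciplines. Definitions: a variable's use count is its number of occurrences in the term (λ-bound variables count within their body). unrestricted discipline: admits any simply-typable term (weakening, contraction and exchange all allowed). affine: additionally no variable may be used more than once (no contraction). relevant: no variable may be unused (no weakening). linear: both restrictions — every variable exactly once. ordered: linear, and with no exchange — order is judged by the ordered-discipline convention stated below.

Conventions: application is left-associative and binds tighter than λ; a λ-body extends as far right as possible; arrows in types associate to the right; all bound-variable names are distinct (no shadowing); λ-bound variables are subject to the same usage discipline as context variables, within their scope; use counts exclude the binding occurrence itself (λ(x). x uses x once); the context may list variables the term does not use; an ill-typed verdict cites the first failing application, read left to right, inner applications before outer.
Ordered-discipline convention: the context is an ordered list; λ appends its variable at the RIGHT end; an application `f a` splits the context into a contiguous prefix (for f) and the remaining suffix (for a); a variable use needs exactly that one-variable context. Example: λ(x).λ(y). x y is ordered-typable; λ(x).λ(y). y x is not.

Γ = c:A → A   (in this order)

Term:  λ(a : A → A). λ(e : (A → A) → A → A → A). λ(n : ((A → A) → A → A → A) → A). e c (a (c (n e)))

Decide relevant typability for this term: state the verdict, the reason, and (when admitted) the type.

yes — at least one use each (c, a, e, n); term : (A → A) → ((A → A) → A → A → A) → (((A → A) → A → A → A) → A) → A → A
usage: c ×2; a [bound] ×1; e [bound] ×2; n [bound] ×1
use order (left to right): e, c, a, c, n, e
typing: well-typed at (A → A) → ((A → A) → A → A → A) → (((A → A) → A → A → A) → A) → A → A
across the five disciplines: ordered ✗, linear ✗, affine ✗, relevant ✓, unrestricted ✓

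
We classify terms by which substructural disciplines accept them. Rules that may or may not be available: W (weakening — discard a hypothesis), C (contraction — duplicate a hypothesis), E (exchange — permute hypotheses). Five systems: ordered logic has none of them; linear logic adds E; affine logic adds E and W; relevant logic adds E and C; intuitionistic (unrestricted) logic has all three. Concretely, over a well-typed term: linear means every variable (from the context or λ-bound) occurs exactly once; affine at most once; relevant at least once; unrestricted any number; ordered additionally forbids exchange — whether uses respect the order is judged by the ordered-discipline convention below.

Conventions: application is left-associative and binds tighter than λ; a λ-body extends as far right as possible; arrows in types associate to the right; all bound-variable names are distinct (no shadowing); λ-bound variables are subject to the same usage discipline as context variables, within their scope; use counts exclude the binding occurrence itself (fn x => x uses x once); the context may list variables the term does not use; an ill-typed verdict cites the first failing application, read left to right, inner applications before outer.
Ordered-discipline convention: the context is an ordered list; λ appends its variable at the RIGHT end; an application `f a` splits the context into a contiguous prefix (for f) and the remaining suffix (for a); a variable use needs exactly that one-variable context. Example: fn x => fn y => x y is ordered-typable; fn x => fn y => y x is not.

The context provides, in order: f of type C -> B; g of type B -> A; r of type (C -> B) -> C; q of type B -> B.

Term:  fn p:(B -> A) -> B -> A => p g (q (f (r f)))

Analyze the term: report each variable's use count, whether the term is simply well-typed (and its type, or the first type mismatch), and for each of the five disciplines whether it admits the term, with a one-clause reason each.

usage: f: 2×; g: 1×; r: 1×; q: 1×; p (λ-bound): 1×
uses in reading order: p, g, q, f, r, f
typing: the term checks, with type ((B -> A) -> B -> A) -> A
ordered: ✗, uses contraction: f ×2
linear: ✗, uses contraction: f ×2
affine: ✗, uses contraction: f ×2
relevant: ✓, every one of f, g, r, q, p appears
unrestricted: ✓, type-checks (((B -> A) -> B -> A) -> A) and nothing is barred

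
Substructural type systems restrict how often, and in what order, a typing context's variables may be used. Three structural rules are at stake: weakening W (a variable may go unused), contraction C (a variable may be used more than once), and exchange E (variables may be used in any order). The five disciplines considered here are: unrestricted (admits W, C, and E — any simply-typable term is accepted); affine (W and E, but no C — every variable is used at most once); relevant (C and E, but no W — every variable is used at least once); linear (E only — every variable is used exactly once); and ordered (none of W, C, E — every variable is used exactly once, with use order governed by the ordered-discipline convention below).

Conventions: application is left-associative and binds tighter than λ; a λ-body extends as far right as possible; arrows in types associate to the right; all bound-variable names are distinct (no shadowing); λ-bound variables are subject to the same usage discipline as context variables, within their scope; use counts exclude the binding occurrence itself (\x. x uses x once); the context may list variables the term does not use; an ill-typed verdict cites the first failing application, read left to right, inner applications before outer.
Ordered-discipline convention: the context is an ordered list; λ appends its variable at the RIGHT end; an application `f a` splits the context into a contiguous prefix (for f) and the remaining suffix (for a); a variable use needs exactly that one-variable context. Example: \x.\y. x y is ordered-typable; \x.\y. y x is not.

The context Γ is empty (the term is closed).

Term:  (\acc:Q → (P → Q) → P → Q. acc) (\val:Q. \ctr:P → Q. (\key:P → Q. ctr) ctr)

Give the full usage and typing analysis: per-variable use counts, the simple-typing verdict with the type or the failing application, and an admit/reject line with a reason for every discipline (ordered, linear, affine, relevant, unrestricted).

use counts: acc (λ-bound)=1, val (λ-bound)=0, ctr (λ-bound)=2, key (λ-bound)=0
left-to-right use order: acc, ctr, ctr
typing: the term checks, with type Q → (P → Q) → P → Q
ordered ✗ (repeated use of ctr ×2; val, key left unused)
linear ✗ (repeated use of ctr ×2; val, key left unused)
affine ✗ (repeated use of ctr ×2)
relevant ✗ (val, key left unused)
unrestricted ✓ (well-typed at Q → (P → Q) → P → Q; no restrictions here)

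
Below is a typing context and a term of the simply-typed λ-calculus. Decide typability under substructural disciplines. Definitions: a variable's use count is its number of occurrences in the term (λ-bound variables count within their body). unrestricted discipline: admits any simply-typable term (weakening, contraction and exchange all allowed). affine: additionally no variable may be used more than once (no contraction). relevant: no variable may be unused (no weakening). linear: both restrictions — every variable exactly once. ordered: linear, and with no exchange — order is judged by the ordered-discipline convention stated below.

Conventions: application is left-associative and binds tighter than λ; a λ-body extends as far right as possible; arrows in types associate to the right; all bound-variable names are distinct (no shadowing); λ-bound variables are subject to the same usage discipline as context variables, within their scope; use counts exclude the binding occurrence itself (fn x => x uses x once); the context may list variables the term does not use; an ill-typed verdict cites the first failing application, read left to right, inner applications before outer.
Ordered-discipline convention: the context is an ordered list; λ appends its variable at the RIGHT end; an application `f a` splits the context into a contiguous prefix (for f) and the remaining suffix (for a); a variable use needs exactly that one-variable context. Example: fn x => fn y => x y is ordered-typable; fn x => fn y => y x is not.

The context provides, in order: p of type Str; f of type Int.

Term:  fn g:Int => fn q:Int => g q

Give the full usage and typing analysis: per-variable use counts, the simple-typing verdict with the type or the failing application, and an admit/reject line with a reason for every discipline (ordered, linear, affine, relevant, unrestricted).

usage: p: 0×, f: 0×, g (bound): 1×, q (bound): 1×
uses in reading order: g, q
typing: ill-typed: can't apply a value of type Int
ordered: ✗, not simply typable
linear: ✗, fails simple typing
affine: ✗, a type mismatch blocks all five
relevant: ✗, the type mismatch rejects it
unrestricted: ✗, not simply typable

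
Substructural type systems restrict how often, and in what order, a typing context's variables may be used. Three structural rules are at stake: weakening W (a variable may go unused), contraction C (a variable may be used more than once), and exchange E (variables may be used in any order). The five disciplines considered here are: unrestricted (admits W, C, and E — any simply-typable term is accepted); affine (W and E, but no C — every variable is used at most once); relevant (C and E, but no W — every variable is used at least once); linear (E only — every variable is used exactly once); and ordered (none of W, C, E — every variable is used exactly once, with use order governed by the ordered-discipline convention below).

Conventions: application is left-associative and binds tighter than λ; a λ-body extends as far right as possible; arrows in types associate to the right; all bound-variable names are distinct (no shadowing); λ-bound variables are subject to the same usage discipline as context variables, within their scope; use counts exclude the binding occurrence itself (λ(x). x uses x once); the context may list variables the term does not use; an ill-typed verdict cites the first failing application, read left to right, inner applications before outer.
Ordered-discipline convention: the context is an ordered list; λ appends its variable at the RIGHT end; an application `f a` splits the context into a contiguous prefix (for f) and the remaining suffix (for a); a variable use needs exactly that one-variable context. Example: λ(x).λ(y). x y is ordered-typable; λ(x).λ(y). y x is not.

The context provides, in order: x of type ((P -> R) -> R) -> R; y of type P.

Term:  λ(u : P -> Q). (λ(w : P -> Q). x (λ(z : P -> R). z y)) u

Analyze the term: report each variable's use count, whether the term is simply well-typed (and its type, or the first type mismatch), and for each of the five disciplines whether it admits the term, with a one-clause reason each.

use counts: x: 1×; y: 1×; u (bound): 1×; w (bound): 0×; z (bound): 1×
uses in reading order: x, z, y, u
typing: well-typed — term : (P -> Q) -> R
ordered: ✗, w never used (weakening)
linear: ✗, w never used (weakening)
affine: ✓, no duplicate uses among x, y, u, w, z
relevant: ✗, w never used (weakening)
unrestricted: ✓, typability at (P -> Q) -> R is all that's needed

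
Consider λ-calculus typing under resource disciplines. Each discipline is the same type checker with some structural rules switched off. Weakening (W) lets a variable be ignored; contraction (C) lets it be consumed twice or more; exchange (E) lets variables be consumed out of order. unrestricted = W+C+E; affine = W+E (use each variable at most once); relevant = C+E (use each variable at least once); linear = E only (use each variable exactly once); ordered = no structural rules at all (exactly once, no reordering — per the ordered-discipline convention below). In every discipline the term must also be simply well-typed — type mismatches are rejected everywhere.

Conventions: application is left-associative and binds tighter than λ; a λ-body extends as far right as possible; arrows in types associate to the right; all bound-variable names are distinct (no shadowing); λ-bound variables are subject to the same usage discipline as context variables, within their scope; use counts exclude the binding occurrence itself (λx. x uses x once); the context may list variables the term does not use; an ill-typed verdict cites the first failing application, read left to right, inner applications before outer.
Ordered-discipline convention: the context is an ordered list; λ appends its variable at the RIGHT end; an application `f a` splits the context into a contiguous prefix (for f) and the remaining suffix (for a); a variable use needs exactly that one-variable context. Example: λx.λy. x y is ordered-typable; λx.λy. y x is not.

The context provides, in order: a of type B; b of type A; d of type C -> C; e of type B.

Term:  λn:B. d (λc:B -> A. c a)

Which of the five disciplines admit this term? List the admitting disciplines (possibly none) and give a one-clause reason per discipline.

admitted in: none
usage: a: 1; b: 0; d: 1; e: 0; n (λ-bound): 0; c (λ-bound): 1
order of uses: d, c, a
typing: ill-typed: an argument (B -> A) -> A mismatches the expected C
ordered: ✗ — not simply typable
linear: ✗ — fails simple typing
affine: ✗ — a type mismatch blocks all five
relevant: ✗ — the type mismatch rejects it
unrestricted: ✗ — not simply typable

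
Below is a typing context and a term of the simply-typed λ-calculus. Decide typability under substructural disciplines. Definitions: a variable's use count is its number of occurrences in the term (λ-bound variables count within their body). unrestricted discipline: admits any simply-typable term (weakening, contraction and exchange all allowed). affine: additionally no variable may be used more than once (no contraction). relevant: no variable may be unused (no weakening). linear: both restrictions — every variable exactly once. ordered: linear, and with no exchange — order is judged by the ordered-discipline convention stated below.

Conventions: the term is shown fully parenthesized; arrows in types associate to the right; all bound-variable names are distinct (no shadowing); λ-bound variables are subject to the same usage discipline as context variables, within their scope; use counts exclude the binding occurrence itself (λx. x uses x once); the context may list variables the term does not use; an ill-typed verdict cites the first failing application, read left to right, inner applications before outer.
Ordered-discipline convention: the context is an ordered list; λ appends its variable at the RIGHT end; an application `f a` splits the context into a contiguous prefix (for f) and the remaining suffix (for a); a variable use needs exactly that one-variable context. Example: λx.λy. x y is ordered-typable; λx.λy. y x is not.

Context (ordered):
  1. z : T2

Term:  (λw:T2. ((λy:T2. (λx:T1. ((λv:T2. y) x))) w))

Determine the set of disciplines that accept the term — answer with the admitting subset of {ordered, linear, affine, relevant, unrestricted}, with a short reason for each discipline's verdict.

admitted by: none
counts: z: 0×; w [bound]: 1×; y [bound]: 1×; x [bound]: 1×; v [bound]: 0×
uses in reading order: y, x, w
typing: ill-typed: an argument T1 mismatches the expected T2
ordered ✗ (fails simple typing)
linear ✗ (a type mismatch blocks all five)
affine ✗ (the type mismatch rejects it)
relevant ✗ (not simply typable)
unrestricted ✗ (fails simple typing)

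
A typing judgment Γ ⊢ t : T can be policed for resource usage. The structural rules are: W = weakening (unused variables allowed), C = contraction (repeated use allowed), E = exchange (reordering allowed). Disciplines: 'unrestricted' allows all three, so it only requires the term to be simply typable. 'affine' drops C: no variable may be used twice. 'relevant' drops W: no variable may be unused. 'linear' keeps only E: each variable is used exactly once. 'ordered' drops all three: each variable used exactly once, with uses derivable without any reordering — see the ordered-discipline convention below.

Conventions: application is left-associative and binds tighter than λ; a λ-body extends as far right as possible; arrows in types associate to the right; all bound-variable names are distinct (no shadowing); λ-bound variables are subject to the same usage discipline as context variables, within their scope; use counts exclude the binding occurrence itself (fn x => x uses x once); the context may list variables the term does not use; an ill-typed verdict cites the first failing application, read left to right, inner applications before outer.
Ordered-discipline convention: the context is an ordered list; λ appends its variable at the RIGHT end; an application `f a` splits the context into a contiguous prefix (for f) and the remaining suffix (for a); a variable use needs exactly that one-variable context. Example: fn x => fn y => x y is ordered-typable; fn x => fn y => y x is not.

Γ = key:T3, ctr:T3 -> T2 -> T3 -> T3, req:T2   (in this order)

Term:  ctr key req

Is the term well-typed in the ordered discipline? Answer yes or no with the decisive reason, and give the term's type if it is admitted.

no — no ordered split (uses run ctr, key, req)
use counts: key: 1×, ctr: 1×, req: 1×
use order (left to right): ctr, key, req
typing: the term checks, with type T3 -> T3
all disciplines: ordered ✗, linear ✓, affine ✓, relevant ✓, unrestricted ✓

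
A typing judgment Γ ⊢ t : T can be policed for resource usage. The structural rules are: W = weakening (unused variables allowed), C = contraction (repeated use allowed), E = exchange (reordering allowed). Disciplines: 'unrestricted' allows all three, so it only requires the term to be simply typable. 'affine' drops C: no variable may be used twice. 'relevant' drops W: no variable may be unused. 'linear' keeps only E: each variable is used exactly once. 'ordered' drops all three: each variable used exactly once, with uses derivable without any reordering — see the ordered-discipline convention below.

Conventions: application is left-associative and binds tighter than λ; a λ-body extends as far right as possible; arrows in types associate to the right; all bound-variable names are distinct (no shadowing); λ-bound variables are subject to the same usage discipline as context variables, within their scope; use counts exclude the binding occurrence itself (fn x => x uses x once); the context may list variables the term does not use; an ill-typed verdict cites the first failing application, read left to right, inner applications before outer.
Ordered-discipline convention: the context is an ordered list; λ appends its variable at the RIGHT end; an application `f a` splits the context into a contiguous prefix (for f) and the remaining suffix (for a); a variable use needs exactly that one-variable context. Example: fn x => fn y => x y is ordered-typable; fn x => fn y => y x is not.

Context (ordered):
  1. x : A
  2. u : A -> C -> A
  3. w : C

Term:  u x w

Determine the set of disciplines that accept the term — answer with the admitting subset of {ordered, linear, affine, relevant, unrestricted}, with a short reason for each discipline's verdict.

admitting disciplines: linear, affine, relevant, unrestricted
usage: x ×1, u ×1, w ×1
left-to-right use order: u, x, w
typing: ✓ — A
ordered ✗ (needs exchange: uses follow u, x, w)
linear ✓ (each of x, u, w used exactly once)
affine ✓ (x, u, w: no repeats, contraction unneeded)
relevant ✓ (at least one use each (x, u, w))
unrestricted ✓ (type-checks (A) and nothing is barred)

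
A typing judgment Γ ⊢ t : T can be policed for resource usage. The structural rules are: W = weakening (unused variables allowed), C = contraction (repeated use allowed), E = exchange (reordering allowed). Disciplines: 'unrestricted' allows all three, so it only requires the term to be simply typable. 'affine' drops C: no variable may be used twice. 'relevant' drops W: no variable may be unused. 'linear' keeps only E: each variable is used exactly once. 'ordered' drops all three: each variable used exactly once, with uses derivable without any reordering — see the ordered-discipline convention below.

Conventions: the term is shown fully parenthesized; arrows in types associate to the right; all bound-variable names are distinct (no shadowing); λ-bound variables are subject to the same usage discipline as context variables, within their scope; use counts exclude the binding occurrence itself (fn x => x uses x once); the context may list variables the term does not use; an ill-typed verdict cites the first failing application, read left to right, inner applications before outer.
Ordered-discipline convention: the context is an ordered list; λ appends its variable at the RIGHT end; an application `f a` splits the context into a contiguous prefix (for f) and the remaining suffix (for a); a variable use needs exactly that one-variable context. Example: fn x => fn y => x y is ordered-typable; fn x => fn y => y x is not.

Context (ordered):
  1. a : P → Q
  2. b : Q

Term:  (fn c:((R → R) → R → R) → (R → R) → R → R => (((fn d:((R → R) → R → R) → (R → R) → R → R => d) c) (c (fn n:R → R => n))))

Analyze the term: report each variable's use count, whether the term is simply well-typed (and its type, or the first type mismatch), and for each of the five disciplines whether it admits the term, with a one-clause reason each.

counts: a=0; b=0; c (bound)=2; d (bound)=1; n (bound)=1
left-to-right use order: d, c, c, n
typing: the term checks, with type (((R → R) → R → R) → (R → R) → R → R) → (R → R) → R → R
ordered: ✗ — repeated use of c ×2; a, b never used (weakening)
linear: ✗ — repeated use of c ×2; a, b never used (weakening)
affine: ✗ — repeated use of c ×2
relevant: ✗ — a, b never used (weakening)
unrestricted: ✓ — type-checks ((((R → R) → R → R) → (R → R) → R → R) → (R → R) → R → R) and nothing is barred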